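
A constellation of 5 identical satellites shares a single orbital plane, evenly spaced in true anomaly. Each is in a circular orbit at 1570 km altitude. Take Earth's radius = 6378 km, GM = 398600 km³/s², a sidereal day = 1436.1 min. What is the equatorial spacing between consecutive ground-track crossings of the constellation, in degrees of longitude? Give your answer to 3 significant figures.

Semi-major axis a = 6378 + 1570 = 7948 km. Period T = 2π√(a³/μ) = 2π√(7948³/398600) = 7051.8 s = 117.53 min.
Single-satellite node shift = (7051.8/86166) × 360° = 29.46°.
With 5 satellites evenly phased, successive equator crossings are 29.46/5 = 5.892° apart.

5.89°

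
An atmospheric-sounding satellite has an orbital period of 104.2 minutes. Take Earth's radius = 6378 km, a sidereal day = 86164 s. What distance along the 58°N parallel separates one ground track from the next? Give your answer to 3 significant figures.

T = 104.2 min = 6252.0 s.
Node shift per orbit = (6252.0/86164) × 360° = 26.12°.
Equatorial spacing = 26.12 × 111.3 km/° = 2908 km.
At 58° latitude, spacing = 2908 × cos(58°) = 1541 km.

1540 km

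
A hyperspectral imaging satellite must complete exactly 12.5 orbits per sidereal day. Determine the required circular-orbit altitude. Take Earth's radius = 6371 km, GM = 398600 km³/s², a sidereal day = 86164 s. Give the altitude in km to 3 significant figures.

Required period T = 86164 / 12.5 = 6893.1 s.
From T = 2π√(a³/μ): a = (μ T²/4π²)^(1/3) = (398600 × 6893.1² / 4π²)^(1/3) = 7828 km.
Altitude h = a − R = 7828 − 6371 = 1457 km.

1460 km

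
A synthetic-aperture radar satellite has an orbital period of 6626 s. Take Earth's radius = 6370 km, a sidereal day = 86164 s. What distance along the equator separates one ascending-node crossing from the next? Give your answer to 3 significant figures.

3080 km

During one orbit Earth rotates (6626.0 / 86164) × 360° = 27.68°.
At the equator that is 27.68° × (2π·6370/360) km/° = 27.68 × 111.2 = 3078 km.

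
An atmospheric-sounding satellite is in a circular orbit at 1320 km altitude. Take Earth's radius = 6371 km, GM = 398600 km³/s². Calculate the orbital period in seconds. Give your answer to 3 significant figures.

6710 seconds

Semi-major axis a = 6371 + 1320 = 7691 km. Period T = 2π√(a³/μ) = 2π√(7691³/398600) = 6712.5 s = 111.88 min.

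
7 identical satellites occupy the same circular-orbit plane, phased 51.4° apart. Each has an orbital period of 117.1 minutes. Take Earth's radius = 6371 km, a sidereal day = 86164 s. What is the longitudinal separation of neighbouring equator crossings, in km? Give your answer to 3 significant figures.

T = 117.1 min = 7026.0 s.
Single-satellite node shift = (7026.0/86164) × 360° = 29.36°.
With 7 satellites evenly phased, successive equator crossings are 29.36/7 = 4.194° apart.
That is 4.194 × 111.2 = 466 km at the equator.

466 km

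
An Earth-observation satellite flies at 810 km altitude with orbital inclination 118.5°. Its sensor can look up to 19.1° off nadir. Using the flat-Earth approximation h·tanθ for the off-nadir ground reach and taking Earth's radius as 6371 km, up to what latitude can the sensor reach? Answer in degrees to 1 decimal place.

Retrograde orbit: the ground track reaches ±(180° − i) = ±(180 − 118.5) = ±61.5°.
Sensor half-swath on the ground ≈ 810·tan(19.1°) = 280 km = 2.52° of latitude.
Maximum observable latitude ≈ 61.5 + 2.52 = 64.0°.

64.0°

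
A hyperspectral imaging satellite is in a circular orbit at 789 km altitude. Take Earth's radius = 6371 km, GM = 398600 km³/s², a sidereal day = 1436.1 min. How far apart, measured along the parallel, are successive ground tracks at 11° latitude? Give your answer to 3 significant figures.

2750 km

Semi-major axis a = 6371 + 789 = 7160 km. Period T = 2π√(a³/μ) = 2π√(7160³/398600) = 6029.5 s = 100.49 min.
Node shift per orbit = (6029.5/86166) × 360° = 25.19°.
Equatorial spacing = 25.19 × 111.2 km/° = 2801 km.
At 11° latitude, spacing = 2801 × cos(11°) = 2750 km.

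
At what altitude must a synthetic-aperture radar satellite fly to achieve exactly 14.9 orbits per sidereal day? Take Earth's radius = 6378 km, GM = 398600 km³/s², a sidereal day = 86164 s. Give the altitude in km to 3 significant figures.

585 km

Required period T = 86164 / 14.9 = 5782.8 s.
From T = 2π√(a³/μ): a = (μ T²/4π²)^(1/3) = (398600 × 5782.8² / 4π²)^(1/3) = 6963 km.
Altitude h = a − R = 6963 − 6378 = 585 km.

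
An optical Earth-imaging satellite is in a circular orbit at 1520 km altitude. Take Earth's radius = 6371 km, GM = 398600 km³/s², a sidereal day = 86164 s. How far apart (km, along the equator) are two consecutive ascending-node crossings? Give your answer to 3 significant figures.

3240 km

Semi-major axis a = 6371 + 1520 = 7891 km. Period T = 2π√(a³/μ) = 2π√(7891³/398600) = 6976.0 s = 116.27 min.
During one orbit Earth rotates (6976.0 / 86164) × 360° = 29.15°.
At the equator that is 29.15° × (2π·6371/360) km/° = 29.15 × 111.2 = 3241 km.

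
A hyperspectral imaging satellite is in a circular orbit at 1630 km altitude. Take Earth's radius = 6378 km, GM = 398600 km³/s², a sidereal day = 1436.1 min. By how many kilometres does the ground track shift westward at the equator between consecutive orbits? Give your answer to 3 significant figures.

3320 km

Semi-major axis a = 6378 + 1630 = 8008 km. Period T = 2π√(a³/μ) = 2π√(8008³/398600) = 7131.8 s = 118.86 min.
During one orbit Earth rotates (7131.8 / 86166) × 360° = 29.80°.
At the equator that is 29.80° × (2π·6378/360) km/° = 29.80 × 111.3 = 3317 km.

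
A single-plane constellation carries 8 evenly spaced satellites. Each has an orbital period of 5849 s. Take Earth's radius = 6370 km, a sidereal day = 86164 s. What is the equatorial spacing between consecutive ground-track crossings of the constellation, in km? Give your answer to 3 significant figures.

Single-satellite node shift = (5849.0/86164) × 360° = 24.44°.
With 8 satellites evenly phased, successive equator crossings are 24.44/8 = 3.055° apart.
That is 3.055 × 111.2 = 340 km at the equator.

340 km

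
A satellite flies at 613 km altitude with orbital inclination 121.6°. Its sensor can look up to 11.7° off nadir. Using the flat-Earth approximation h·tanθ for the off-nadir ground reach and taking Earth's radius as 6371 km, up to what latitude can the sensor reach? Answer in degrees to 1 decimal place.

59.5°

Retrograde orbit: the ground track reaches ±(180° − i) = ±(180 − 121.6) = ±58.4°.
Sensor half-swath on the ground ≈ 613·tan(11.7°) = 127 km = 1.14° of latitude.
Maximum observable latitude ≈ 58.4 + 1.14 = 59.5°.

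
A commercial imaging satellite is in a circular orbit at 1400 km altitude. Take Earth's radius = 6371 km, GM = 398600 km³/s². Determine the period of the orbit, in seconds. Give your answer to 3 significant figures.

Semi-major axis a = 6371 + 1400 = 7771 km. Period T = 2π√(a³/μ) = 2π√(7771³/398600) = 6817.5 s = 113.63 min.

6820 seconds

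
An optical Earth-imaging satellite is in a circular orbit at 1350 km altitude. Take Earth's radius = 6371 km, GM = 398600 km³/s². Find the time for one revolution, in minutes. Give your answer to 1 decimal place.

112.5 min

Semi-major axis a = 6371 + 1350 = 7721 km. Period T = 2π√(a³/μ) = 2π√(7721³/398600) = 6751.8 s = 112.53 min.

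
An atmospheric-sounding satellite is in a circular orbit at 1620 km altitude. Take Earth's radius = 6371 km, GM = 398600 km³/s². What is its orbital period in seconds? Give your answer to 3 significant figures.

Semi-major axis a = 6371 + 1620 = 7991 km. Period T = 2π√(a³/μ) = 2π√(7991³/398600) = 7109.1 s = 118.48 min.

7110 seconds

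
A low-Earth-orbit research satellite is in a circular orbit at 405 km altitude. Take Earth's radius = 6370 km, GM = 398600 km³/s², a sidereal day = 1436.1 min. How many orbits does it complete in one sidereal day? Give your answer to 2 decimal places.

Semi-major axis a = 6370 + 405 = 6775 km. Period T = 2π√(a³/μ) = 2π√(6775³/398600) = 5549.8 s = 92.50 min.
Orbits per sidereal day = 86166 / 5549.8 = 15.526.

15.53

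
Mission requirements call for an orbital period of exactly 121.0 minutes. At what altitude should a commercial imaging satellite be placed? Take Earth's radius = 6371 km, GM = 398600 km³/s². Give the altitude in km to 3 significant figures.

1730 km

T = 121.0 min = 7260.0 s.
From T = 2π√(a³/μ): a = (μ T²/4π²)^(1/3) = (398600 × 7260.0² / 4π²)^(1/3) = 8104 km.
Altitude h = a − R = 8104 − 6371 = 1733 km.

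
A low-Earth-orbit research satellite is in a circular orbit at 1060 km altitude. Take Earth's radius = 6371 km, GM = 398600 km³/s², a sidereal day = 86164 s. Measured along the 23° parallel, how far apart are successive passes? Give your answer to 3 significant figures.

Semi-major axis a = 6371 + 1060 = 7431 km. Period T = 2π√(a³/μ) = 2π√(7431³/398600) = 6375.0 s = 106.25 min.
Node shift per orbit = (6375.0/86164) × 360° = 26.64°.
Equatorial spacing = 26.64 × 111.2 km/° = 2962 km.
At 23° latitude, spacing = 2962 × cos(23°) = 2726 km.

2730 km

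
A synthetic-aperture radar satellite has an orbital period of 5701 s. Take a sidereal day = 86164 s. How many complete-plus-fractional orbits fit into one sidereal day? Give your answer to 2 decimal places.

Orbits per sidereal day = 86164 / 5701.0 = 15.114.

15.11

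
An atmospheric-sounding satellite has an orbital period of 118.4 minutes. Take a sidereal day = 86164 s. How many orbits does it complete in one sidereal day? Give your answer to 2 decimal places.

T = 118.4 min = 7104.0 s.
Orbits per sidereal day = 86164 / 7104.0 = 12.129.

12.13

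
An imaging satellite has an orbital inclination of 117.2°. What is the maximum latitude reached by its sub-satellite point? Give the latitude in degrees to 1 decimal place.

Retrograde orbit: the ground track reaches ±(180° − i) = ±(180 − 117.2) = ±62.8°.

62.8°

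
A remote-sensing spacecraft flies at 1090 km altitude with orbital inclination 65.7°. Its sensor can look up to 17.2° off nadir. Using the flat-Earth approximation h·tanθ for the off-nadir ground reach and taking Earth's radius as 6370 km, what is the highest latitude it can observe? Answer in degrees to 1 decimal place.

68.7°

For a prograde orbit the ground track reaches latitude ±i = ±65.7°.
Sensor half-swath on the ground ≈ 1090·tan(17.2°) = 337 km = 3.03° of latitude.
Maximum observable latitude ≈ 65.7 + 3.03 = 68.7°.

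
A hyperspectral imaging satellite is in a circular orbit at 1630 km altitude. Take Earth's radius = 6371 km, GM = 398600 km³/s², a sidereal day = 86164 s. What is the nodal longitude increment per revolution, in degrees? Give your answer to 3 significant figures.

29.8°

Semi-major axis a = 6371 + 1630 = 8001 km. Period T = 2π√(a³/μ) = 2π√(8001³/398600) = 7122.4 s = 118.71 min.
During one orbit Earth rotates (7122.4 / 86164) × 360° = 29.76°.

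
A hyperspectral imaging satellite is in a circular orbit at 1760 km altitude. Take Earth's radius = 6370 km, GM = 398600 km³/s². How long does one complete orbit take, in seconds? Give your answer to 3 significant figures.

Semi-major axis a = 6370 + 1760 = 8130 km. Period T = 2π√(a³/μ) = 2π√(8130³/398600) = 7295.4 s = 121.59 min.

7300 seconds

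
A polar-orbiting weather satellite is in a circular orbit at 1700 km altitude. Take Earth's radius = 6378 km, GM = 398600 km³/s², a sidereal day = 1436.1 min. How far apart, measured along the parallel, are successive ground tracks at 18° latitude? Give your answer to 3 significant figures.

3200 km

Semi-major axis a = 6378 + 1700 = 8078 km. Period T = 2π√(a³/μ) = 2π√(8078³/398600) = 7225.5 s = 120.42 min.
Node shift per orbit = (7225.5/86166) × 360° = 30.19°.
Equatorial spacing = 30.19 × 111.3 km/° = 3360 km.
At 18° latitude, spacing = 3360 × cos(18°) = 3196 km.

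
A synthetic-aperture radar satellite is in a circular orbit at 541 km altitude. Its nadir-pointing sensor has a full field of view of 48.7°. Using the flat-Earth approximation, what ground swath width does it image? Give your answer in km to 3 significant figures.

Half-angle = 48.7°/2 = 24.35°.
Swath width ≈ 2h·tan(θ/2) = 2 × 541 × tan(24.35°) = 489.7 km.

490 km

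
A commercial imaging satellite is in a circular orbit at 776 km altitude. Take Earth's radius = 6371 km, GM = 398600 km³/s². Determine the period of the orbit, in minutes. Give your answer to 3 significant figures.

100 min

Semi-major axis a = 6371 + 776 = 7147 km. Period T = 2π√(a³/μ) = 2π√(7147³/398600) = 6013.1 s = 100.22 min.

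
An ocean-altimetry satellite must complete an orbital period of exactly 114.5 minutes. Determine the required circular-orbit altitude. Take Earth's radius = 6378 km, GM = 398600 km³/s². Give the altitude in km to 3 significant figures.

T = 114.5 min = 6870.0 s.
From T = 2π√(a³/μ): a = (μ T²/4π²)^(1/3) = (398600 × 6870.0² / 4π²)^(1/3) = 7811 km.
Altitude h = a − R = 7811 − 6378 = 1433 km.

1430 km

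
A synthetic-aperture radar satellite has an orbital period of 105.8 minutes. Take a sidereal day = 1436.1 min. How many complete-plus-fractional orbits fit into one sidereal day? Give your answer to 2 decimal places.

13.57

T = 105.8 min = 6348.0 s.
Orbits per sidereal day = 86166 / 6348.0 = 13.574.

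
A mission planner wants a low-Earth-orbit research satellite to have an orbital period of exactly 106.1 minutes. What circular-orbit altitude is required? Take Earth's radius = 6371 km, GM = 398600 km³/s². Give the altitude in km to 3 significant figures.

1050 km

T = 106.1 min = 6366.0 s.
From T = 2π√(a³/μ): a = (μ T²/4π²)^(1/3) = (398600 × 6366.0² / 4π²)^(1/3) = 7424 km.
Altitude h = a − R = 7424 − 6371 = 1053 km.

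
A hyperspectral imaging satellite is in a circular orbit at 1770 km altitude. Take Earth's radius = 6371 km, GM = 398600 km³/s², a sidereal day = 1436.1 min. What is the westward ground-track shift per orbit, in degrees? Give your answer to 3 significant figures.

30.5°

Semi-major axis a = 6371 + 1770 = 8141 km. Period T = 2π√(a³/μ) = 2π√(8141³/398600) = 7310.2 s = 121.84 min.
During one orbit Earth rotates (7310.2 / 86166) × 360° = 30.54°.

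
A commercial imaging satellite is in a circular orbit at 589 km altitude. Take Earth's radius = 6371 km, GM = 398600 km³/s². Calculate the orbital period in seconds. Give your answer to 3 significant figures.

Semi-major axis a = 6371 + 589 = 6960 km. Period T = 2π√(a³/μ) = 2π√(6960³/398600) = 5778.6 s = 96.31 min.

5780 seconds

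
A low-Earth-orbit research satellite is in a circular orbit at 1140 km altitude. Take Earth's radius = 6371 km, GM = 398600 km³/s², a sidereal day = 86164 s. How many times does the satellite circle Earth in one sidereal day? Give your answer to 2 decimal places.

13.30

Semi-major axis a = 6371 + 1140 = 7511 km. Period T = 2π√(a³/μ) = 2π√(7511³/398600) = 6478.3 s = 107.97 min.
Orbits per sidereal day = 86164 / 6478.3 = 13.301.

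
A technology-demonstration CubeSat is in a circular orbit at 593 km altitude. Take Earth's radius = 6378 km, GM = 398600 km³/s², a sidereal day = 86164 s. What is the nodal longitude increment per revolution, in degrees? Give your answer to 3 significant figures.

Semi-major axis a = 6378 + 593 = 6971 km. Period T = 2π√(a³/μ) = 2π√(6971³/398600) = 5792.3 s = 96.54 min.
During one orbit Earth rotates (5792.3 / 86164) × 360° = 24.20°.

24.2°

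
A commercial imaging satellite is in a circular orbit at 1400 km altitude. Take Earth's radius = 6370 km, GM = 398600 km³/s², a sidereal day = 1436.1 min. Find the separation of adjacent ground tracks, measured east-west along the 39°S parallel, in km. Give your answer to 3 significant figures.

Semi-major axis a = 6370 + 1400 = 7770 km. Period T = 2π√(a³/μ) = 2π√(7770³/398600) = 6816.2 s = 113.60 min.
Node shift per orbit = (6816.2/86166) × 360° = 28.48°.
Equatorial spacing = 28.48 × 111.2 km/° = 3166 km.
At 39° latitude, spacing = 3166 × cos(39°) = 2461 km.

2460 km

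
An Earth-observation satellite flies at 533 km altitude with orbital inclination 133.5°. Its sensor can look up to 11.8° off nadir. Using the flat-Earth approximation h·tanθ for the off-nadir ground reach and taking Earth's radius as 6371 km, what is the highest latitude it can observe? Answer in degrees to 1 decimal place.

Retrograde orbit: the ground track reaches ±(180° − i) = ±(180 − 133.5) = ±46.5°.
Sensor half-swath on the ground ≈ 533·tan(11.8°) = 111 km = 1.00° of latitude.
Maximum observable latitude ≈ 46.5 + 1.00 = 47.5°.

47.5°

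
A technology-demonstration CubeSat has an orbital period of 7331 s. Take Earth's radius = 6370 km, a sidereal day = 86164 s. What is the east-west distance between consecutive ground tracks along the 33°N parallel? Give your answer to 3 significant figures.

2860 km

Node shift per orbit = (7331.0/86164) × 360° = 30.63°.
Equatorial spacing = 30.63 × 111.2 km/° = 3405 km.
At 33° latitude, spacing = 3405 × cos(33°) = 2856 km.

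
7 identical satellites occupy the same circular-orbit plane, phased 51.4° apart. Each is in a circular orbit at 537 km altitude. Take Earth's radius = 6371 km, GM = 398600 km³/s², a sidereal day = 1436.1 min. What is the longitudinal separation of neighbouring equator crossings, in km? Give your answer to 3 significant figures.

Semi-major axis a = 6371 + 537 = 6908 km. Period T = 2π√(a³/μ) = 2π√(6908³/398600) = 5714.0 s = 95.23 min.
Single-satellite node shift = (5714.0/86166) × 360° = 23.87°.
With 7 satellites evenly phased, successive equator crossings are 23.87/7 = 3.410° apart.
That is 3.410 × 111.2 = 379 km at the equator.

379 km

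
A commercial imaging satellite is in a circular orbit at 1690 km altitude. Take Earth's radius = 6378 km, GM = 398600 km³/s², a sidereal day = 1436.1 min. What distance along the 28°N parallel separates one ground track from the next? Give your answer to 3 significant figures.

2960 km

Semi-major axis a = 6378 + 1690 = 8068 km. Period T = 2π√(a³/μ) = 2π√(8068³/398600) = 7212.1 s = 120.20 min.
Node shift per orbit = (7212.1/86166) × 360° = 30.13°.
Equatorial spacing = 30.13 × 111.3 km/° = 3354 km.
At 28° latitude, spacing = 3354 × cos(28°) = 2962 km.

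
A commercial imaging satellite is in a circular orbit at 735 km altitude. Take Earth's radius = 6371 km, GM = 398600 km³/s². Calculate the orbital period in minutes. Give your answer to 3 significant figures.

Semi-major axis a = 6371 + 735 = 7106 km. Period T = 2π√(a³/μ) = 2π√(7106³/398600) = 5961.4 s = 99.36 min.

99.4 min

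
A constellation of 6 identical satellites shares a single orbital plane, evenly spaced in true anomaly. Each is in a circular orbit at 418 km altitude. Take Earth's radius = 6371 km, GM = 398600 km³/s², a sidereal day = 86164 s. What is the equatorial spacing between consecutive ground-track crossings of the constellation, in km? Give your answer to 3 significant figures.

Semi-major axis a = 6371 + 418 = 6789 km. Period T = 2π√(a³/μ) = 2π√(6789³/398600) = 5567.0 s = 92.78 min.
Single-satellite node shift = (5567.0/86164) × 360° = 23.26°.
With 6 satellites evenly phased, successive equator crossings are 23.26/6 = 3.877° apart.
That is 3.877 × 111.2 = 431 km at the equator.

431 km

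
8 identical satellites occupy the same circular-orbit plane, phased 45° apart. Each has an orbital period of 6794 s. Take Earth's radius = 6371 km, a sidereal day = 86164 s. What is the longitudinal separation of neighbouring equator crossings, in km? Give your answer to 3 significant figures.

Single-satellite node shift = (6794.0/86164) × 360° = 28.39°.
With 8 satellites evenly phased, successive equator crossings are 28.39/8 = 3.548° apart.
That is 3.548 × 111.2 = 395 km at the equator.

395 km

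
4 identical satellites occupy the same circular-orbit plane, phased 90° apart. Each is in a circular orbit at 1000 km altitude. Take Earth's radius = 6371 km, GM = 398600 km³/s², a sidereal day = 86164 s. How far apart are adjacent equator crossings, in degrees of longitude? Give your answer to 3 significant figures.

6.58°

Semi-major axis a = 6371 + 1000 = 7371 km. Period T = 2π√(a³/μ) = 2π√(7371³/398600) = 6298.0 s = 104.97 min.
Single-satellite node shift = (6298.0/86164) × 360° = 26.31°.
With 4 satellites evenly phased, successive equator crossings are 26.31/4 = 6.578° apart.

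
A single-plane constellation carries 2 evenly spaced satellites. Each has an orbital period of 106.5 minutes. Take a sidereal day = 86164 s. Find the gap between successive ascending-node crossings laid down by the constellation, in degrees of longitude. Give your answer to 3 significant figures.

T = 106.5 min = 6390.0 s.
Single-satellite node shift = (6390.0/86164) × 360° = 26.70°.
With 2 satellites evenly phased, successive equator crossings are 26.70/2 = 13.349° apart.

13.3°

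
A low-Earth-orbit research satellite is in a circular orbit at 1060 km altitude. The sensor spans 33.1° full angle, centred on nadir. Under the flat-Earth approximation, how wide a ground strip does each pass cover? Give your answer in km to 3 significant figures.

Half-angle = 33.1°/2 = 16.55°.
Swath width ≈ 2h·tan(θ/2) = 2 × 1060 × tan(16.55°) = 630.0 km.

630 km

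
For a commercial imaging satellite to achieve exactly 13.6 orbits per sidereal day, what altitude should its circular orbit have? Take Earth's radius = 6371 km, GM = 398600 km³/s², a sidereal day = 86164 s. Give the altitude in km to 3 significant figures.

Required period T = 86164 / 13.6 = 6335.6 s.
From T = 2π√(a³/μ): a = (μ T²/4π²)^(1/3) = (398600 × 6335.6² / 4π²)^(1/3) = 7400 km.
Altitude h = a − R = 7400 − 6371 = 1029 km.

1030 km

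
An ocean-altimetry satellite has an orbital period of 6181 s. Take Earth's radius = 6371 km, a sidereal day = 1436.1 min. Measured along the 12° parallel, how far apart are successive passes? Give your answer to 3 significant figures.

2810 km

Node shift per orbit = (6181.0/86166) × 360° = 25.82°.
Equatorial spacing = 25.82 × 111.2 km/° = 2872 km.
At 12° latitude, spacing = 2872 × cos(12°) = 2809 km.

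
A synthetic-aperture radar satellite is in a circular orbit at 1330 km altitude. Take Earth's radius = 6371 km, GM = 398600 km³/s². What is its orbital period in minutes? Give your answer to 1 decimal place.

112.1 min

Semi-major axis a = 6371 + 1330 = 7701 km. Period T = 2π√(a³/μ) = 2π√(7701³/398600) = 6725.6 s = 112.09 min.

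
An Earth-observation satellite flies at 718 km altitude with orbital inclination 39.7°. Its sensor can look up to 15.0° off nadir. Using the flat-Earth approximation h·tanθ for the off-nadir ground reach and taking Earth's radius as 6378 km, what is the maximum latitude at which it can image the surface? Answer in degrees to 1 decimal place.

41.4°

For a prograde orbit the ground track reaches latitude ±i = ±39.7°.
Sensor half-swath on the ground ≈ 718·tan(15.0°) = 192 km = 1.73° of latitude.
Maximum observable latitude ≈ 39.7 + 1.73 = 41.4°.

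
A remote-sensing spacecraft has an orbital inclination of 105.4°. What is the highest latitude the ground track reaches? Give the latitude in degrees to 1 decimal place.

74.6°

Retrograde orbit: the ground track reaches ±(180° − i) = ±(180 − 105.4) = ±74.6°.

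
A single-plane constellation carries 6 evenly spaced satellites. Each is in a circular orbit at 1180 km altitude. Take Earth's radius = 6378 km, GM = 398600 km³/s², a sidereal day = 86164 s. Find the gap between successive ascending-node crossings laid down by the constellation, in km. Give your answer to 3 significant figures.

507 km

Semi-major axis a = 6378 + 1180 = 7558 km. Period T = 2π√(a³/μ) = 2π√(7558³/398600) = 6539.2 s = 108.99 min.
Single-satellite node shift = (6539.2/86164) × 360° = 27.32°.
With 6 satellites evenly phased, successive equator crossings are 27.32/6 = 4.554° apart.
That is 4.554 × 111.3 = 507 km at the equator.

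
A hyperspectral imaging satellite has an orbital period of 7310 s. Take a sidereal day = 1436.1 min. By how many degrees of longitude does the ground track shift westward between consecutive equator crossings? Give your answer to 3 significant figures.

During one orbit Earth rotates (7310.0 / 86166) × 360° = 30.54°.

30.5°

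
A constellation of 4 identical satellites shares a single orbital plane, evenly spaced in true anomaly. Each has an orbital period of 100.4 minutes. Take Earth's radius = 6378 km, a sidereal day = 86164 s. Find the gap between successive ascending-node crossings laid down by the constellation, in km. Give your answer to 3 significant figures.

T = 100.4 min = 6024.0 s.
Single-satellite node shift = (6024.0/86164) × 360° = 25.17°.
With 4 satellites evenly phased, successive equator crossings are 25.17/4 = 6.292° apart.
That is 6.292 × 111.3 = 700 km at the equator.

700 km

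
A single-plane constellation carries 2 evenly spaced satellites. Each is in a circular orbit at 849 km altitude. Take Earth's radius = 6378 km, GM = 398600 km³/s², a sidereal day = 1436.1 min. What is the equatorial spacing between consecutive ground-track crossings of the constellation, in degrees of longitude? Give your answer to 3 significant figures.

Semi-major axis a = 6378 + 849 = 7227 km. Period T = 2π√(a³/μ) = 2π√(7227³/398600) = 6114.3 s = 101.91 min.
Single-satellite node shift = (6114.3/86166) × 360° = 25.55°.
With 2 satellites evenly phased, successive equator crossings are 25.55/2 = 12.773° apart.

12.8°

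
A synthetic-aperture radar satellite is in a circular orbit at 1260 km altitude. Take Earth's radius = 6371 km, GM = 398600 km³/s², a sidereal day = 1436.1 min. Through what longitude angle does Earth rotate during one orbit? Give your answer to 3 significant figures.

27.7°

Semi-major axis a = 6371 + 1260 = 7631 km. Period T = 2π√(a³/μ) = 2π√(7631³/398600) = 6634.1 s = 110.57 min.
During one orbit Earth rotates (6634.1 / 86166) × 360° = 27.72°.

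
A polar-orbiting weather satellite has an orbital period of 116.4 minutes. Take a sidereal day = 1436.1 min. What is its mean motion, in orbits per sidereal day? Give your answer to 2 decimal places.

12.34

T = 116.4 min = 6984.0 s.
Orbits per sidereal day = 86166 / 6984.0 = 12.338.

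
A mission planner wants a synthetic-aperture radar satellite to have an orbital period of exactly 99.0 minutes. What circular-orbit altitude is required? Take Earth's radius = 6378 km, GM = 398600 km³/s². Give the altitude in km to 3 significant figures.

711 km

T = 99.0 min = 5940.0 s.
From T = 2π√(a³/μ): a = (μ T²/4π²)^(1/3) = (398600 × 5940.0² / 4π²)^(1/3) = 7089 km.
Altitude h = a − R = 7089 − 6378 = 711 km.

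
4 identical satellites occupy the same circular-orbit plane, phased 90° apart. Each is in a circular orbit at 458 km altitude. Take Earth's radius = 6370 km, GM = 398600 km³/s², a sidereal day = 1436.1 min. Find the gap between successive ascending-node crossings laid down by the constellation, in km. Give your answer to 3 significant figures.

652 km

Semi-major axis a = 6370 + 458 = 6828 km. Period T = 2π√(a³/μ) = 2π√(6828³/398600) = 5615.0 s = 93.58 min.
Single-satellite node shift = (5615.0/86166) × 360° = 23.46°.
With 4 satellites evenly phased, successive equator crossings are 23.46/4 = 5.865° apart.
That is 5.865 × 111.2 = 652 km at the equator.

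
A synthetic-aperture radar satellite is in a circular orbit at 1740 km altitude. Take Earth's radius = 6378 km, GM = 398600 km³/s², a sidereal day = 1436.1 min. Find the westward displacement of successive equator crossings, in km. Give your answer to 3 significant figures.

3390 km

Semi-major axis a = 6378 + 1740 = 8118 km. Period T = 2π√(a³/μ) = 2π√(8118³/398600) = 7279.2 s = 121.32 min.
During one orbit Earth rotates (7279.2 / 86166) × 360° = 30.41°.
At the equator that is 30.41° × (2π·6378/360) km/° = 30.41 × 111.3 = 3385 km.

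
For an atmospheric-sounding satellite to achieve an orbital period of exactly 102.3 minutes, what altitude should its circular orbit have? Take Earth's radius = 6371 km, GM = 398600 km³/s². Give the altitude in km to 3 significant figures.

T = 102.3 min = 6138.0 s.
From T = 2π√(a³/μ): a = (μ T²/4π²)^(1/3) = (398600 × 6138.0² / 4π²)^(1/3) = 7246 km.
Altitude h = a − R = 7246 − 6371 = 875 km.

875 km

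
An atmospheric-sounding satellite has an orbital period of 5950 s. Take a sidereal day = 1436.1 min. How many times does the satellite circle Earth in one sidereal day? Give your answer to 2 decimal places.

Orbits per sidereal day = 86166 / 5950.0 = 14.482.

14.48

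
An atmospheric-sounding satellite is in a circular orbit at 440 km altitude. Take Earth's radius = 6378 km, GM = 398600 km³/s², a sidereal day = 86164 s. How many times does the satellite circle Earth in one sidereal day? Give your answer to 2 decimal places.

Semi-major axis a = 6378 + 440 = 6818 km. Period T = 2π√(a³/μ) = 2π√(6818³/398600) = 5602.7 s = 93.38 min.
Orbits per sidereal day = 86164 / 5602.7 = 15.379.

15.38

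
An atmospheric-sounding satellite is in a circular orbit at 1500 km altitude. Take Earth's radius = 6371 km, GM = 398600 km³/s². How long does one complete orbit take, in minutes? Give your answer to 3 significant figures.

116 min

Semi-major axis a = 6371 + 1500 = 7871 km. Period T = 2π√(a³/μ) = 2π√(7871³/398600) = 6949.5 s = 115.83 min.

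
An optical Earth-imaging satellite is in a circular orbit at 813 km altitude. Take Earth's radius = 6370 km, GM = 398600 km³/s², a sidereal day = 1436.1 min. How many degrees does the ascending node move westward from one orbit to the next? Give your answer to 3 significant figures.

25.3°

Semi-major axis a = 6370 + 813 = 7183 km. Period T = 2π√(a³/μ) = 2π√(7183³/398600) = 6058.6 s = 100.98 min.
During one orbit Earth rotates (6058.6 / 86166) × 360° = 25.31°.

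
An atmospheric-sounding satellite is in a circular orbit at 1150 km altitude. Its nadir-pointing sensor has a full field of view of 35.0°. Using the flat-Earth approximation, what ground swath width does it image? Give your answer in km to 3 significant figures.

Half-angle = 35.0°/2 = 17.5°.
Swath width ≈ 2h·tan(θ/2) = 2 × 1150 × tan(17.5°) = 725.2 km.

725 km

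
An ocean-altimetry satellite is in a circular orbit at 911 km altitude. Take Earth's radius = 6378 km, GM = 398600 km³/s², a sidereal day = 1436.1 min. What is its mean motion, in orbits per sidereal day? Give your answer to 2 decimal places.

13.91

Semi-major axis a = 6378 + 911 = 7289 km. Period T = 2π√(a³/μ) = 2π√(7289³/398600) = 6193.2 s = 103.22 min.
Orbits per sidereal day = 86166 / 6193.2 = 13.913.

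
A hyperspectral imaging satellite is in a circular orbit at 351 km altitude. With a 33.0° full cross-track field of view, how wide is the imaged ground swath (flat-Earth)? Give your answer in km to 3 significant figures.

Half-angle = 33.0°/2 = 16.5°.
Swath width ≈ 2h·tan(θ/2) = 2 × 351 × tan(16.5°) = 207.9 km.

208 km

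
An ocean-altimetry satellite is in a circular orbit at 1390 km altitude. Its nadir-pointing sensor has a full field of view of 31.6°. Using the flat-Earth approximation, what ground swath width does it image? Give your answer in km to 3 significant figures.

787 km

Half-angle = 31.6°/2 = 15.8°.
Swath width ≈ 2h·tan(θ/2) = 2 × 1390 × tan(15.8°) = 786.7 km.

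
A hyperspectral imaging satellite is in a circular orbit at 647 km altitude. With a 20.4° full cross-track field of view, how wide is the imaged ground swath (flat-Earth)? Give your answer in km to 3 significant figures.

Half-angle = 20.4°/2 = 10.2°.
Swath width ≈ 2h·tan(θ/2) = 2 × 647 × tan(10.2°) = 232.8 km.

233 km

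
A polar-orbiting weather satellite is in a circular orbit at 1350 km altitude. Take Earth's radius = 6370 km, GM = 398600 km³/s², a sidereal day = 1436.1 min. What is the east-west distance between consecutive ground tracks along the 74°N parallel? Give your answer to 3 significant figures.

Semi-major axis a = 6370 + 1350 = 7720 km. Period T = 2π√(a³/μ) = 2π√(7720³/398600) = 6750.5 s = 112.51 min.
Node shift per orbit = (6750.5/86166) × 360° = 28.20°.
Equatorial spacing = 28.20 × 111.2 km/° = 3136 km.
At 74° latitude, spacing = 3136 × cos(74°) = 864 km.

864 km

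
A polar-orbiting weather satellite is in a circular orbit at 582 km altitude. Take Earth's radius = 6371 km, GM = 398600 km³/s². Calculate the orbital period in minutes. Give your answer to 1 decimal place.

96.2 min

Semi-major axis a = 6371 + 582 = 6953 km. Period T = 2π√(a³/μ) = 2π√(6953³/398600) = 5769.9 s = 96.17 min.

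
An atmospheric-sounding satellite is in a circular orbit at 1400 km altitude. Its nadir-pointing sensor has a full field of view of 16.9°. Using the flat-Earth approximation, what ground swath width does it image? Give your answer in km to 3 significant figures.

416 km

Half-angle = 16.9°/2 = 8.45°.
Swath width ≈ 2h·tan(θ/2) = 2 × 1400 × tan(8.45°) = 416.0 km.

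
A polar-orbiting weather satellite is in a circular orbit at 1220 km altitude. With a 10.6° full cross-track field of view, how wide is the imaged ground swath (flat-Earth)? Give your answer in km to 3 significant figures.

226 km

Half-angle = 10.6°/2 = 5.3°.
Swath width ≈ 2h·tan(θ/2) = 2 × 1220 × tan(5.3°) = 226.4 km.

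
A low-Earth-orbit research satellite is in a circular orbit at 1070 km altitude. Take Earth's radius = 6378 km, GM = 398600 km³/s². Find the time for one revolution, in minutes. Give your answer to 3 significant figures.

107 min

Semi-major axis a = 6378 + 1070 = 7448 km. Period T = 2π√(a³/μ) = 2π√(7448³/398600) = 6396.9 s = 106.62 min.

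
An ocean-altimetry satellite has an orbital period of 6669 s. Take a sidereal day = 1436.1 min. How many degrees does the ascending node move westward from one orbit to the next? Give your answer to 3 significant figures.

During one orbit Earth rotates (6669.0 / 86166) × 360° = 27.86°.

27.9°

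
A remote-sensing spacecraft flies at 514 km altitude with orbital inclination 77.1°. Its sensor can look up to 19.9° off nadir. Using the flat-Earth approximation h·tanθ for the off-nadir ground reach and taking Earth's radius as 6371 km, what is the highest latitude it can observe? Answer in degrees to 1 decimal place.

For a prograde orbit the ground track reaches latitude ±i = ±77.1°.
Sensor half-swath on the ground ≈ 514·tan(19.9°) = 186 km = 1.67° of latitude.
Maximum observable latitude ≈ 77.1 + 1.67 = 78.8°.

78.8°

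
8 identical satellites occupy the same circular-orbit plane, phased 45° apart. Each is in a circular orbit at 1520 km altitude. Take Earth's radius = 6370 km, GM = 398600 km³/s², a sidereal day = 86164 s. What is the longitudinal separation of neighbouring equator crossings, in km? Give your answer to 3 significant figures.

405 km

Semi-major axis a = 6370 + 1520 = 7890 km. Period T = 2π√(a³/μ) = 2π√(7890³/398600) = 6974.7 s = 116.25 min.
Single-satellite node shift = (6974.7/86164) × 360° = 29.14°.
With 8 satellites evenly phased, successive equator crossings are 29.14/8 = 3.643° apart.
That is 3.643 × 111.2 = 405 km at the equator.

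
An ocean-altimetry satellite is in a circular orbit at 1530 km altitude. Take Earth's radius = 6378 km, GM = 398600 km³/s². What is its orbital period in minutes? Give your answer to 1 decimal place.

Semi-major axis a = 6378 + 1530 = 7908 km. Period T = 2π√(a³/μ) = 2π√(7908³/398600) = 6998.6 s = 116.64 min.

116.6 min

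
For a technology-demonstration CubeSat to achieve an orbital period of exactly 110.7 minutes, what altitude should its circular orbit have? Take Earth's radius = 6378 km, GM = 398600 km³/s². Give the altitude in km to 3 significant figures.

T = 110.7 min = 6642.0 s.
From T = 2π√(a³/μ): a = (μ T²/4π²)^(1/3) = (398600 × 6642.0² / 4π²)^(1/3) = 7637 km.
Altitude h = a − R = 7637 − 6378 = 1259 km.

1260 km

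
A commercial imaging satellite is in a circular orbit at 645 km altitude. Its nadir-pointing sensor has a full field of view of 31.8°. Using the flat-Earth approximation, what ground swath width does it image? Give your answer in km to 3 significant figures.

Half-angle = 31.8°/2 = 15.9°.
Swath width ≈ 2h·tan(θ/2) = 2 × 645 × tan(15.9°) = 367.5 km.

367 km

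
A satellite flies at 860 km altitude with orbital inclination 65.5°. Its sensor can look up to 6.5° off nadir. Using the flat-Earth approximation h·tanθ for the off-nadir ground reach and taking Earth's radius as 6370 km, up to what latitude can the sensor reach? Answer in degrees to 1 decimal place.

66.4°

For a prograde orbit the ground track reaches latitude ±i = ±65.5°.
Sensor half-swath on the ground ≈ 860·tan(6.5°) = 98 km = 0.88° of latitude.
Maximum observable latitude ≈ 65.5 + 0.88 = 66.4°.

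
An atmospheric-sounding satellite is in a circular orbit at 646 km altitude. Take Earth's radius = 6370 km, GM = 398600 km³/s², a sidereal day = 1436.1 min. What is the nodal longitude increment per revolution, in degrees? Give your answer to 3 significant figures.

Semi-major axis a = 6370 + 646 = 7016 km. Period T = 2π√(a³/μ) = 2π√(7016³/398600) = 5848.5 s = 97.48 min.
During one orbit Earth rotates (5848.5 / 86166) × 360° = 24.43°.

24.4°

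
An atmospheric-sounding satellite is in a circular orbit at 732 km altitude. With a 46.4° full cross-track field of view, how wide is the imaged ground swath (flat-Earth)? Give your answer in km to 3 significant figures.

Half-angle = 46.4°/2 = 23.2°.
Swath width ≈ 2h·tan(θ/2) = 2 × 732 × tan(23.2°) = 627.5 km.

627 km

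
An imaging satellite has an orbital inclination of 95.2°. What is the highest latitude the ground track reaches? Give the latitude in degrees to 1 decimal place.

84.8°

Retrograde orbit: the ground track reaches ±(180° − i) = ±(180 − 95.2) = ±84.8°.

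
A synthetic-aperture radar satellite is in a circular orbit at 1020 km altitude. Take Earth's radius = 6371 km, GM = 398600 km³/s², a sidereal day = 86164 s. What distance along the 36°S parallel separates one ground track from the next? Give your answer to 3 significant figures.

Semi-major axis a = 6371 + 1020 = 7391 km. Period T = 2π√(a³/μ) = 2π√(7391³/398600) = 6323.6 s = 105.39 min.
Node shift per orbit = (6323.6/86164) × 360° = 26.42°.
Equatorial spacing = 26.42 × 111.2 km/° = 2938 km.
At 36° latitude, spacing = 2938 × cos(36°) = 2377 km.

2380 km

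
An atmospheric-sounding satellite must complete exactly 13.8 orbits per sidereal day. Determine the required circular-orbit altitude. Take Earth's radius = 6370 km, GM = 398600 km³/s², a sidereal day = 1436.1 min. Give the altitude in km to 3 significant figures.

Required period T = 86166 / 13.8 = 6243.9 s.
From T = 2π√(a³/μ): a = (μ T²/4π²)^(1/3) = (398600 × 6243.9² / 4π²)^(1/3) = 7329 km.
Altitude h = a − R = 7329 − 6370 = 959 km.

959 km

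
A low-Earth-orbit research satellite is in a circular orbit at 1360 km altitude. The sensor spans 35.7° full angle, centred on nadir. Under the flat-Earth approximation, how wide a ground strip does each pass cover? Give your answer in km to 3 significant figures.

Half-angle = 35.7°/2 = 17.85°.
Swath width ≈ 2h·tan(θ/2) = 2 × 1360 × tan(17.85°) = 875.9 km.

876 km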